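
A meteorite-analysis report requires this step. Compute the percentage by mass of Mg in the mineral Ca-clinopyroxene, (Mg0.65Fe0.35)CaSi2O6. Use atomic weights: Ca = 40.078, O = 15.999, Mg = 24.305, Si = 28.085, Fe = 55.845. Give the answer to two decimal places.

Molar mass of (Mg0.65Fe0.35)CaSi2O6: 0.65·24.305 + 0.35·55.845 + 1·40.078 + 2·28.085 + 6·15.999 = 227.586 g/mol.
Mass of Mg per formula unit: 0.65 × 24.305 = 15.798 g.
Weight fraction Mg = 15.798 / 227.586 = 0.0694.

6.94 weight percent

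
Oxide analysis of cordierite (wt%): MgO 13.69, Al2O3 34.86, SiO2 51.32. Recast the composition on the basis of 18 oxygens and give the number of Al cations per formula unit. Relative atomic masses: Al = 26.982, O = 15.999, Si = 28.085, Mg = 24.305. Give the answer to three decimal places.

4.004 Al apfu

13.69 wt% MgO ÷ 40.304 g/mol = 0.33967 mol, giving 0.33967 Mg and 0.33967 O.
34.86 wt% Al2O3 ÷ 101.961 g/mol = 0.34190 mol, giving 0.68380 Al and 1.02570 O.
51.32 wt% SiO2 ÷ 60.083 g/mol = 0.85415 mol, giving 0.85415 Si and 1.70830 O.
Oxygen sums to 3.07367; scaling by 18/3.07367 = 5.85619 puts the formula on 18 O.
Al: 0.68380 × 5.85619 = 4.004 atoms per formula unit.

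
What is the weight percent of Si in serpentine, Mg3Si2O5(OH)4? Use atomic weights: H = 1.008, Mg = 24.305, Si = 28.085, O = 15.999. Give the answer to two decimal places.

Molar mass of Mg3Si2O5(OH)4: 3×24.305 + 2×28.085 + 9×15.999 + 4×1.008 = 277.108 g/mol.
Mass of Si per formula unit: 2 × 28.085 = 56.170 g.
Weight fraction Si = 56.170 / 277.108 = 0.2027.

20.27 wt%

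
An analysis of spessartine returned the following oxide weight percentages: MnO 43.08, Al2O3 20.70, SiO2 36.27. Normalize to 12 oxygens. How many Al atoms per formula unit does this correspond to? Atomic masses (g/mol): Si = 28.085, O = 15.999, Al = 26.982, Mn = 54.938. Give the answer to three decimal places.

MnO (M=70.937): mol = 0.60730; Mn = 0.60730, O = 0.60730.
Al2O3 (M=101.961): mol = 0.20302; Al = 0.40604, O = 0.60906.
SiO2 (M=60.083): mol = 0.60366; Si = 0.60366, O = 1.20732.
ΣO = 2.42368; factor = 12/ΣO = 4.95115.
Al apfu = 0.40604 × 4.95115 = 2.010.

2.010 Al apfu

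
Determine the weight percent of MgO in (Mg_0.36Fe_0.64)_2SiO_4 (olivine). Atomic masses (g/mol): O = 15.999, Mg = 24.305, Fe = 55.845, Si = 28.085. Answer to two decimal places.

Molar mass of (Mg_0.36Fe_0.64)_2SiO_4 = 0.72·24.305 + 1.28·55.845 + 1·28.085 + 4·15.999 = 181.062 g/mol.
Each formula unit contains 0.72 Mg, equivalent to 0.72/1 = 0.7200 mol MgO.
M(MgO) = 1×24.305 + 1×15.999 = 40.304 g/mol.
Mass of MgO per formula unit = 0.7200 × 40.304 = 29.019 g.
MgO wt% = 29.019 / 181.062 × 100 = 16.03%.

16.03 wt%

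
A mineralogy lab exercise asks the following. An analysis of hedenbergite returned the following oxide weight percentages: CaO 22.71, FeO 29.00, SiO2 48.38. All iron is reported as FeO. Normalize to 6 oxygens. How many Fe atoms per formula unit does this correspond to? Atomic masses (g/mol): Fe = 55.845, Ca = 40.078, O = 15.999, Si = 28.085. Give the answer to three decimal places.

1.001 Fe apfu

22.71 wt% CaO ÷ 56.077 g/mol = 0.40498 mol, giving 0.40498 Ca and 0.40498 O.
29.00 wt% FeO ÷ 71.844 g/mol = 0.40365 mol, giving 0.40365 Fe and 0.40365 O.
48.38 wt% SiO2 ÷ 60.083 g/mol = 0.80522 mol, giving 0.80522 Si and 1.61044 O.
Oxygen sums to 2.41907; scaling by 6/2.41907 = 2.48029 puts the formula on 6 O.
Fe: 0.40365 × 2.48029 = 1.001 atoms per formula unit.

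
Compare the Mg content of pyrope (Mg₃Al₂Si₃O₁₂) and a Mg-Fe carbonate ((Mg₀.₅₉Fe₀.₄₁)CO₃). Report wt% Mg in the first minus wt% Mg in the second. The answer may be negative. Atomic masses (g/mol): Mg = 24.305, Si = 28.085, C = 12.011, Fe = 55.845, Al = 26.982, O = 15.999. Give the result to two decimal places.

M(Mg₃Al₂Si₃O₁₂) = 403.122 g/mol, so wt% Mg = 72.915/403.122 × 100 = 18.09%.
M((Mg₀.₅₉Fe₀.₄₁)CO₃) = 97.244 g/mol, so wt% Mg = 14.340/97.244 × 100 = 14.75%.
18.09 − 14.75 = 3.34 pp.

3.34 percentage points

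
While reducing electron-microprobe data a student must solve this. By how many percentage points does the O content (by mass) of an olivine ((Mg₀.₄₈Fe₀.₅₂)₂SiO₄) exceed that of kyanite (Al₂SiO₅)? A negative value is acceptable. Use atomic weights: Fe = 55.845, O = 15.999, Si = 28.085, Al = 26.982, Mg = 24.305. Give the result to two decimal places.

O in (Mg₀.₄₈Fe₀.₅₂)₂SiO₄: molar mass 173.493 g/mol; 4×15.999 = 63.996 g → 36.89 wt%.
O in Al₂SiO₅: molar mass 162.044 g/mol; 5×15.999 = 79.995 g → 49.37 wt%.
Difference = 36.89 − 49.37 = -12.48 percentage points.

-12.48 percentage points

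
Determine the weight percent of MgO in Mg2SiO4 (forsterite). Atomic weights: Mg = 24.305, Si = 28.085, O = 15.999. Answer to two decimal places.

57.29 wt%

Formula mass = 140.691 g/mol.
2 Mg → 2.0000 mol MgO per formula unit; M(MgO) = 40.304, so MgO mass = 80.608 g.
80.608/140.691 × 100 = 57.29 wt%.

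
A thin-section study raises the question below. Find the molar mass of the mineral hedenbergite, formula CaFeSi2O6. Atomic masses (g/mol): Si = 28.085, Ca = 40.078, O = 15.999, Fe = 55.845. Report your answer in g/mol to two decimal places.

Ca: 1 × 40.078 = 40.0780
Fe: 1 × 55.845 = 55.8450
Si: 2 × 28.085 = 56.1700
O: 6 × 15.999 = 95.9940
Summing the contributions gives the formula mass.

248.09 g/mol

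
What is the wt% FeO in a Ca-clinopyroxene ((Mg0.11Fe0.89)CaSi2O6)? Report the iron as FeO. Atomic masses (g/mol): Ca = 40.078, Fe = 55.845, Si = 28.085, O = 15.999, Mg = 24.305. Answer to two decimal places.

Formula mass = 244.618 g/mol.
0.89 Fe → 0.8900 mol FeO per formula unit; M(FeO) = 71.844, so FeO mass = 63.941 g.
63.941/244.618 × 100 = 26.14 wt%.

26.14 wt%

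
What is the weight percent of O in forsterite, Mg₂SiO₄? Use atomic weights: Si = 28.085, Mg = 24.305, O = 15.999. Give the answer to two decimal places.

45.49 weight percent

Formula mass = 2*24.305 + 1*28.085 + 4*15.999 = 140.691 g/mol, of which 63.996 g is O.
So O makes up 63.996/140.691 = 0.4549 of the mass, i.e. 45.49%.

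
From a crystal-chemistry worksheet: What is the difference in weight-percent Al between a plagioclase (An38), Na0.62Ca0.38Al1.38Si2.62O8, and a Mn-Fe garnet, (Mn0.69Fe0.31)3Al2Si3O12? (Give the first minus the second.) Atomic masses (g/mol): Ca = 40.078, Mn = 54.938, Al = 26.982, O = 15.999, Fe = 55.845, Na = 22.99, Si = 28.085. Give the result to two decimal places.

Al in Na0.62Ca0.38Al1.38Si2.62O8: molar mass 268.293 g/mol; 1.38×26.982 = 37.235 g → 13.88 wt%.
Al in (Mn0.69Fe0.31)3Al2Si3O12: molar mass 495.865 g/mol; 2×26.982 = 53.964 g → 10.88 wt%.
Difference = 13.88 − 10.88 = 3.00 percentage points.

3.00 percentage points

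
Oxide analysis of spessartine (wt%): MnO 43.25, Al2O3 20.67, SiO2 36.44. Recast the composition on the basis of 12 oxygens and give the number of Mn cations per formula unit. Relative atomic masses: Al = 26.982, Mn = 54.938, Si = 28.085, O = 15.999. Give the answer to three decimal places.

MnO (M=70.937): mol = 0.60970; Mn = 0.60970, O = 0.60970.
Al2O3 (M=101.961): mol = 0.20272; Al = 0.40544, O = 0.60816.
SiO2 (M=60.083): mol = 0.60649; Si = 0.60649, O = 1.21298.
ΣO = 2.43084; factor = 12/ΣO = 4.93657.
Mn apfu = 0.60970 × 4.93657 = 3.010.

3.010 Mn apfu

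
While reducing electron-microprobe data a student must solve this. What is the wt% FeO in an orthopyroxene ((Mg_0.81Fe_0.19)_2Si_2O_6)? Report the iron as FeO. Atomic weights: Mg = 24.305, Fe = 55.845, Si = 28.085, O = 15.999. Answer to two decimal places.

12.83 wt%

Molar mass of (Mg_0.81Fe_0.19)_2Si_2O_6 = 1.62·24.305 + 0.38·55.845 + 2·28.085 + 6·15.999 = 212.759 g/mol.
Each formula unit contains 0.38 Fe, equivalent to 0.38/1 = 0.3800 mol FeO.
M(FeO) = 1×55.845 + 1×15.999 = 71.844 g/mol.
Mass of FeO per formula unit = 0.3800 × 71.844 = 27.301 g.
FeO wt% = 27.301 / 212.759 × 100 = 12.83%.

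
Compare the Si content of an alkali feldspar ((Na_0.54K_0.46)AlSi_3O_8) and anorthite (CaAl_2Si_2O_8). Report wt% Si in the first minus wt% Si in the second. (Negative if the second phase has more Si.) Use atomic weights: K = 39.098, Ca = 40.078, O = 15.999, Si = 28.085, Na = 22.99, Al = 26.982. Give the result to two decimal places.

First mineral: 84.255 g Si in 269.629 g formula = 31.25 wt% Si.
Second mineral: 56.170 g Si in 278.204 g formula = 20.19 wt% Si.
31.25% − 20.19% gives a difference of 11.06 percentage points.

11.06 percentage points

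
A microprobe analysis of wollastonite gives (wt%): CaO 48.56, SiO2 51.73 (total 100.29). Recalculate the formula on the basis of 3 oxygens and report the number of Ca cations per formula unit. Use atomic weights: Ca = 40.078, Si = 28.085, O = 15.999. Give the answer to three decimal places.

CaO (M=56.077): mol = 0.86595; Ca = 0.86595, O = 0.86595.
SiO2 (M=60.083): mol = 0.86098; Si = 0.86098, O = 1.72196.
ΣO = 2.58791; factor = 3/ΣO = 1.15924.
Ca apfu = 0.86595 × 1.15924 = 1.004.

1.004 Ca apfu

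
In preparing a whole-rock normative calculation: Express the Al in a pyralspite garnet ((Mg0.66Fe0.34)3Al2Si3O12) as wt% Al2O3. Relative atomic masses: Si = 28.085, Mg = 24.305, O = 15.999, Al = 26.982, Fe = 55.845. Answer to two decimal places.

M((Mg0.66Fe0.34)3Al2Si3O12) = 435.293 g/mol; M(Al2O3) = 101.961 g/mol.
Moles Al2O3 per formula unit = 2 Al ÷ 2 = 1.0000.
Al2O3 fraction = (1.0000 × 101.961) / 435.293 = 101.961/435.293 = 0.2342.

23.42 wt%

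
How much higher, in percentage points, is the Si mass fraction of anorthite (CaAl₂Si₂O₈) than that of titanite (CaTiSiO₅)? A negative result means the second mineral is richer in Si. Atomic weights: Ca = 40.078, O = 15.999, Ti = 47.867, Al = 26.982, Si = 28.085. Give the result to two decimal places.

5.86 percentage points

Si in CaAl₂Si₂O₈: molar mass 278.204 g/mol; 2×28.085 = 56.170 g → 20.19 wt%.
Si in CaTiSiO₅: molar mass 196.025 g/mol; 1×28.085 = 28.085 g → 14.33 wt%.
Difference = 20.19 − 14.33 = 5.86 percentage points.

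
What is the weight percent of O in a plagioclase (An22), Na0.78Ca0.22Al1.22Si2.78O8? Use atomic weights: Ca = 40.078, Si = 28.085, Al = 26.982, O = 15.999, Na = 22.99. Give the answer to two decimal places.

Molar mass of Na0.78Ca0.22Al1.22Si2.78O8: 0.78*22.99 + 0.22*40.078 + 1.22*26.982 + 2.78*28.085 + 8*15.999 = 265.736 g/mol.
Mass of O per formula unit: 8 × 15.999 = 127.992 g.
Weight fraction O = 127.992 / 265.736 = 0.4817.

48.17 wt%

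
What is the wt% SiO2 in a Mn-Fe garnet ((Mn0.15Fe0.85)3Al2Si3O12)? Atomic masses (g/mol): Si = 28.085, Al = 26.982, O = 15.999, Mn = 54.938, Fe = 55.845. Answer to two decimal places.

Formula mass = 497.334 g/mol.
3 Si → 3.0000 mol SiO2 per formula unit; M(SiO2) = 60.083, so SiO2 mass = 180.249 g.
180.249/497.334 × 100 = 36.24 wt%.

36.24 wt%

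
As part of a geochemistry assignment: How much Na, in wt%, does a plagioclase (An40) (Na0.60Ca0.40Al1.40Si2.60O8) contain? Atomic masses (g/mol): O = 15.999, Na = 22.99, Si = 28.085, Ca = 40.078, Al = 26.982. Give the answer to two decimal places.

Formula mass = 0.60·22.99 + 0.40·40.078 + 1.40·26.982 + 2.60·28.085 + 8·15.999 = 268.613 g/mol, of which 13.794 g is Na.
So Na makes up 13.794/268.613 = 0.0514 of the mass, i.e. 5.14%.

5.14 wt%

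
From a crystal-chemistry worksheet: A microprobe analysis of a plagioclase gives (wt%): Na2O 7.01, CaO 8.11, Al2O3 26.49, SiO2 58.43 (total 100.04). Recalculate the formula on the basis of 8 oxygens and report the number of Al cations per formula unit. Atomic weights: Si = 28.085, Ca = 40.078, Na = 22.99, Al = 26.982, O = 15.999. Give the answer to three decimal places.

1.394 Al apfu

Na2O (M=61.979): mol = 0.11310; Na = 0.22620, O = 0.11310.
CaO (M=56.077): mol = 0.14462; Ca = 0.14462, O = 0.14462.
Al2O3 (M=101.961): mol = 0.25981; Al = 0.51962, O = 0.77943.
SiO2 (M=60.083): mol = 0.97249; Si = 0.97249, O = 1.94498.
ΣO = 2.98213; factor = 8/ΣO = 2.68265.
Al apfu = 0.51962 × 2.68265 = 1.394.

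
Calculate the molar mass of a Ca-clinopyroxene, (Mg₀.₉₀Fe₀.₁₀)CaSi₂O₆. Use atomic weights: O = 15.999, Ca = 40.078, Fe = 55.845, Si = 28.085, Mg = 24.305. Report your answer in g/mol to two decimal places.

The formula mass is the sum 0.90·24.305 + 0.10·55.845 + 1·40.078 + 2·28.085 + 6·15.999.

219.70 g/mol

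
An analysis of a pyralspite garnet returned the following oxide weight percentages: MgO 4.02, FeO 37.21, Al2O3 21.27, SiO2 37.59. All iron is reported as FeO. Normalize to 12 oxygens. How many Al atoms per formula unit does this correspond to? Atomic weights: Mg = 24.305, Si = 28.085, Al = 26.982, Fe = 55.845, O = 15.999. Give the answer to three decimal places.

MgO (M=40.304): mol = 0.09974; Mg = 0.09974, O = 0.09974.
FeO (M=71.844): mol = 0.51793; Fe = 0.51793, O = 0.51793.
Al2O3 (M=101.961): mol = 0.20861; Al = 0.41722, O = 0.62583.
SiO2 (M=60.083): mol = 0.62563; Si = 0.62563, O = 1.25126.
ΣO = 2.49476; factor = 12/ΣO = 4.81008.
Al apfu = 0.41722 × 4.81008 = 2.007.

2.007 Al apfu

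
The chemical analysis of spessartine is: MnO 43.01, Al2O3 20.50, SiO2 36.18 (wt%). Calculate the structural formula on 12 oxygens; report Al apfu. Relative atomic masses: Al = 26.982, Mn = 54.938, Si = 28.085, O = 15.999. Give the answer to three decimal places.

1.999 Al apfu

43.01 wt% MnO ÷ 70.937 g/mol = 0.60631 mol, giving 0.60631 Mn and 0.60631 O.
20.50 wt% Al2O3 ÷ 101.961 g/mol = 0.20106 mol, giving 0.40212 Al and 0.60318 O.
36.18 wt% SiO2 ÷ 60.083 g/mol = 0.60217 mol, giving 0.60217 Si and 1.20434 O.
Oxygen sums to 2.41383; scaling by 12/2.41383 = 4.97135 puts the formula on 12 O.
Al: 0.40212 × 4.97135 = 1.999 atoms per formula unit.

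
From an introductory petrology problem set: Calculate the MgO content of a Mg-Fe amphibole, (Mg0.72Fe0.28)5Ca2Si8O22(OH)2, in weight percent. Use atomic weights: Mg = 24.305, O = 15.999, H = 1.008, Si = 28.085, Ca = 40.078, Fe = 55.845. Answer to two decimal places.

16.94 wt%

M((Mg0.72Fe0.28)5Ca2Si8O22(OH)2) = 856.509 g/mol; M(MgO) = 40.304 g/mol.
Moles MgO per formula unit = 3.60 Mg ÷ 1 = 3.6000.
MgO fraction = (3.6000 × 40.304) / 856.509 = 145.094/856.509 = 0.1694.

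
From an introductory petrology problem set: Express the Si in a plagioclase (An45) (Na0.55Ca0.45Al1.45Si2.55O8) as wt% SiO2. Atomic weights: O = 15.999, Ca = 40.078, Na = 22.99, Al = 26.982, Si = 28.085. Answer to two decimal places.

56.87 wt%

Formula mass = 269.412 g/mol.
2.55 Si → 2.5500 mol SiO2 per formula unit; M(SiO2) = 60.083, so SiO2 mass = 153.212 g.
153.212/269.412 × 100 = 56.87 wt%.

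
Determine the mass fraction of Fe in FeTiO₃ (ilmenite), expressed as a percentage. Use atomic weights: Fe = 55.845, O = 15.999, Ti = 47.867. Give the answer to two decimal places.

Formula mass = 1·55.845 + 1·47.867 + 3·15.999 = 151.709 g/mol, of which 55.845 g is Fe.
So Fe makes up 55.845/151.709 = 0.3681 of the mass, i.e. 36.81%.

36.81 wt%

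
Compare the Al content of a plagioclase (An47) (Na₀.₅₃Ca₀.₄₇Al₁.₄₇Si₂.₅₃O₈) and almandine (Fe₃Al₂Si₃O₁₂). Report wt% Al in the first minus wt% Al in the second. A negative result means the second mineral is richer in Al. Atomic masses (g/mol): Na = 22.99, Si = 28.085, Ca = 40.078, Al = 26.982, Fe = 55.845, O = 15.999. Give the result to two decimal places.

Al in Na₀.₅₃Ca₀.₄₇Al₁.₄₇Si₂.₅₃O₈: molar mass 269.732 g/mol; 1.47×26.982 = 39.664 g → 14.70 wt%.
Al in Fe₃Al₂Si₃O₁₂: molar mass 497.742 g/mol; 2×26.982 = 53.964 g → 10.84 wt%.
Difference = 14.70 − 10.84 = 3.86 percentage points.

3.86 percentage points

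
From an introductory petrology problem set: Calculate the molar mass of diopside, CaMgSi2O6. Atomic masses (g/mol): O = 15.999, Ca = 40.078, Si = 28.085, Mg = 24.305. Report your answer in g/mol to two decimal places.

216.55 g/mol

M = 1*40.078 + 1*24.305 + 2*28.085 + 6*15.999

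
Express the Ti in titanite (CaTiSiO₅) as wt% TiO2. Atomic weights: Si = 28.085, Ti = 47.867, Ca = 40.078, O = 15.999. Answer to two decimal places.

40.74 wt%

M(CaTiSiO₅) = 196.025 g/mol; M(TiO2) = 79.865 g/mol.
Moles TiO2 per formula unit = 1 Ti ÷ 1 = 1.0000.
TiO2 fraction = (1.0000 × 79.865) / 196.025 = 79.865/196.025 = 0.4074.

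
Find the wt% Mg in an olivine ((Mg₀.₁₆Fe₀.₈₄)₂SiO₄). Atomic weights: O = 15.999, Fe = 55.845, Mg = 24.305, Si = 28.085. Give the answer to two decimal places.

4.02 mass %

Formula mass = 0.32×24.305 + 1.68×55.845 + 1×28.085 + 4×15.999 = 193.678 g/mol, of which 7.778 g is Mg.
So Mg makes up 7.778/193.678 = 0.0402 of the mass, i.e. 4.02%.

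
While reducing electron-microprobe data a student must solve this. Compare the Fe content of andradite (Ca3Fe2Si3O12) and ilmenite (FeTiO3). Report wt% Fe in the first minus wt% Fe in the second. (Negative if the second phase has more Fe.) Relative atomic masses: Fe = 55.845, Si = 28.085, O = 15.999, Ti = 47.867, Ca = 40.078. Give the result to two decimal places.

First mineral: 111.690 g Fe in 508.167 g formula = 21.98 wt% Fe.
Second mineral: 55.845 g Fe in 151.709 g formula = 36.81 wt% Fe.
21.98% − 36.81% gives a difference of -14.83 percentage points.

-14.83 percentage points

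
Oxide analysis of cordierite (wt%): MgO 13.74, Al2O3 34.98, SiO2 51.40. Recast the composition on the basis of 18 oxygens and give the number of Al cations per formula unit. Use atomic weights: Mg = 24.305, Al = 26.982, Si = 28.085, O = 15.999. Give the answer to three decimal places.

4.009 Al apfu

MgO (M=40.304): mol = 0.34091; Mg = 0.34091, O = 0.34091.
Al2O3 (M=101.961): mol = 0.34307; Al = 0.68614, O = 1.02921.
SiO2 (M=60.083): mol = 0.85548; Si = 0.85548, O = 1.71096.
ΣO = 3.08108; factor = 18/ΣO = 5.84211.
Al apfu = 0.68614 × 5.84211 = 4.009.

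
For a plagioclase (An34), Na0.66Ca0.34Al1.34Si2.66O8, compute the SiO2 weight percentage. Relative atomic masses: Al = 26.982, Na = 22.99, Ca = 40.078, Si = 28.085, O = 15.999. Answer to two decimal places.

59.71 wt%

Molar mass of Na0.66Ca0.34Al1.34Si2.66O8 = 0.66×22.99 + 0.34×40.078 + 1.34×26.982 + 2.66×28.085 + 8×15.999 = 267.654 g/mol.
Each formula unit contains 2.66 Si, equivalent to 2.66/1 = 2.6600 mol SiO2.
M(SiO2) = 1×28.085 + 2×15.999 = 60.083 g/mol.
Mass of SiO2 per formula unit = 2.6600 × 60.083 = 159.821 g.
SiO2 wt% = 159.821 / 267.654 × 100 = 59.71%.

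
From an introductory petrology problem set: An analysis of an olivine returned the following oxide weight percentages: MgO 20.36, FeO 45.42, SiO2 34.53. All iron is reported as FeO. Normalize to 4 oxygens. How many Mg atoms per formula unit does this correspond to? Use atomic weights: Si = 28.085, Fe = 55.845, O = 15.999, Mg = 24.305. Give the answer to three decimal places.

0.884 Mg apfu

MgO: 20.36/40.304 = 0.50516 mol → 0.50516 mol Mg, 0.50516 mol O.
FeO: 45.42/71.844 = 0.63220 mol → 0.63220 mol Fe, 0.63220 mol O.
SiO2: 34.53/60.083 = 0.57470 mol → 0.57470 mol Si, 1.14940 mol O.
Total oxygen = 2.28676 mol. Normalization factor = 4/2.28676 = 1.74920.
Mg per 4 O = 0.50516 × 1.74920 = 0.884.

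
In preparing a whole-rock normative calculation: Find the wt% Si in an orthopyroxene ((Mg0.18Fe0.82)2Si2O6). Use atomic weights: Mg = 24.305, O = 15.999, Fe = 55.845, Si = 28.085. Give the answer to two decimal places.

22.25 mass %

M((Mg0.18Fe0.82)2Si2O6) = 252.500 g/mol.
Si contributes 2 × 28.085 = 56.170 g per mole.
56.170/252.500 = 0.2225 → 22.25%.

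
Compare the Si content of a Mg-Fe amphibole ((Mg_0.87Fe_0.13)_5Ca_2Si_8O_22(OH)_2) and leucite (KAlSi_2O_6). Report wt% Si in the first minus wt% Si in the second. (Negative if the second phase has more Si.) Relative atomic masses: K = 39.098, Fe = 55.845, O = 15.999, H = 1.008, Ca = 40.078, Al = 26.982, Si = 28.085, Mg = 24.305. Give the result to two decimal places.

1.24 percentage points

First mineral: 224.680 g Si in 832.854 g formula = 26.98 wt% Si.
Second mineral: 56.170 g Si in 218.244 g formula = 25.74 wt% Si.
26.98% − 25.74% gives a difference of 1.24 percentage points.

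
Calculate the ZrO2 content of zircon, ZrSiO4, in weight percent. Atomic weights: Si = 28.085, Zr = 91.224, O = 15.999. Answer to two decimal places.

67.22 wt%

Molar mass of ZrSiO4 = 1*91.224 + 1*28.085 + 4*15.999 = 183.305 g/mol.
Each formula unit contains 1 Zr, equivalent to 1/1 = 1.0000 mol ZrO2.
M(ZrO2) = 1×91.224 + 2×15.999 = 123.222 g/mol.
Mass of ZrO2 per formula unit = 1.0000 × 123.222 = 123.222 g.
ZrO2 wt% = 123.222 / 183.305 × 100 = 67.22%.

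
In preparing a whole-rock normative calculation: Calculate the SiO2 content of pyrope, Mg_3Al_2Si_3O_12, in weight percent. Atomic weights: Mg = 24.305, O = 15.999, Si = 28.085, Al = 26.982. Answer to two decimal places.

44.71 wt%

M(Mg_3Al_2Si_3O_12) = 403.122 g/mol; M(SiO2) = 60.083 g/mol.
Moles SiO2 per formula unit = 3 Si ÷ 1 = 3.0000.
SiO2 fraction = (3.0000 × 60.083) / 403.122 = 180.249/403.122 = 0.4471.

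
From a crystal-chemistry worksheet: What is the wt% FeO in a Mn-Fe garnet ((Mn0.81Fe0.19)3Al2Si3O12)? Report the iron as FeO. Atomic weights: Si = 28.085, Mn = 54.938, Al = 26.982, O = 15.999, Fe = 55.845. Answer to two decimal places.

Formula mass = 495.538 g/mol.
0.57 Fe → 0.5700 mol FeO per formula unit; M(FeO) = 71.844, so FeO mass = 40.951 g.
40.951/495.538 × 100 = 8.26 wt%.

8.26 wt%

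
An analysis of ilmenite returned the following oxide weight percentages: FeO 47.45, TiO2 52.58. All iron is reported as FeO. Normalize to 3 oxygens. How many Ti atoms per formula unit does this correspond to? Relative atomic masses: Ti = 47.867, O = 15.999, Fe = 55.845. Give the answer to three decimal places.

47.45 wt% FeO ÷ 71.844 g/mol = 0.66046 mol, giving 0.66046 Fe and 0.66046 O.
52.58 wt% TiO2 ÷ 79.865 g/mol = 0.65836 mol, giving 0.65836 Ti and 1.31672 O.
Oxygen sums to 1.97718; scaling by 3/1.97718 = 1.51731 puts the formula on 3 O.
Ti: 0.65836 × 1.51731 = 0.999 atoms per formula unit.

0.999 Ti apfu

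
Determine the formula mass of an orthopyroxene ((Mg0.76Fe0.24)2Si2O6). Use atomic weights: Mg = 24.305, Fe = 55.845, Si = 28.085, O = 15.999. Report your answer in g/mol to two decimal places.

215.91 g/mol

M = 1.52·24.305 + 0.48·55.845 + 2·28.085 + 6·15.999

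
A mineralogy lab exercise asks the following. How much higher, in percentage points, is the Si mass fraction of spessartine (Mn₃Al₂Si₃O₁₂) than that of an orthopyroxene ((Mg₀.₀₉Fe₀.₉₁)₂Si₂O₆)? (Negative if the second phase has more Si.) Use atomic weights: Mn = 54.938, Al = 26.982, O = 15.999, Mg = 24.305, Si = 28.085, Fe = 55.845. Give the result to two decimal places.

-4.74 percentage points

Si in Mn₃Al₂Si₃O₁₂: molar mass 495.021 g/mol; 3×28.085 = 84.255 g → 17.02 wt%.
Si in (Mg₀.₀₉Fe₀.₉₁)₂Si₂O₆: molar mass 258.177 g/mol; 2×28.085 = 56.170 g → 21.76 wt%.
Difference = 17.02 − 21.76 = -4.74 percentage points.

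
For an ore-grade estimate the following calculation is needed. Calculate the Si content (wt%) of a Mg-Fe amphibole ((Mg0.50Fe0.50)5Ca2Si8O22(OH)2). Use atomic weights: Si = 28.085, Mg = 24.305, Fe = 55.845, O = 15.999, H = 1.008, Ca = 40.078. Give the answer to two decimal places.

M((Mg0.50Fe0.50)5Ca2Si8O22(OH)2) = 891.203 g/mol.
Si contributes 8 × 28.085 = 224.680 g per mole.
224.680/891.203 = 0.2521 → 25.21%.

25.21 wt%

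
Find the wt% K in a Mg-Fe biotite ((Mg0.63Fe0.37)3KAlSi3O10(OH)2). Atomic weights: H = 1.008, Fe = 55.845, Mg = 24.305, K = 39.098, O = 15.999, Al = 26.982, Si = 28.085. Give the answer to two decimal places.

Molar mass of (Mg0.63Fe0.37)3KAlSi3O10(OH)2: 1.89·24.305 + 1.11·55.845 + 1·39.098 + 1·26.982 + 3·28.085 + 12·15.999 + 2·1.008 = 452.263 g/mol.
Mass of K per formula unit: 1 × 39.098 = 39.098 g.
Weight fraction K = 39.098 / 452.263 = 0.0864.

8.64 wt%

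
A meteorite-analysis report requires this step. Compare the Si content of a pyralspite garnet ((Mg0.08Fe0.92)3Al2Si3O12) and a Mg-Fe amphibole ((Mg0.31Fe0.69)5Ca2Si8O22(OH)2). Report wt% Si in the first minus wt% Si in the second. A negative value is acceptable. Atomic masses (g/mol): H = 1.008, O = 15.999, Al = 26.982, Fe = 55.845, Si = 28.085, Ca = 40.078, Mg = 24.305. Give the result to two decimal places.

M((Mg0.08Fe0.92)3Al2Si3O12) = 490.172 g/mol, so wt% Si = 84.255/490.172 × 100 = 17.19%.
M((Mg0.31Fe0.69)5Ca2Si8O22(OH)2) = 921.166 g/mol, so wt% Si = 224.680/921.166 × 100 = 24.39%.
17.19 − 24.39 = -7.20 pp.

-7.20 percentage points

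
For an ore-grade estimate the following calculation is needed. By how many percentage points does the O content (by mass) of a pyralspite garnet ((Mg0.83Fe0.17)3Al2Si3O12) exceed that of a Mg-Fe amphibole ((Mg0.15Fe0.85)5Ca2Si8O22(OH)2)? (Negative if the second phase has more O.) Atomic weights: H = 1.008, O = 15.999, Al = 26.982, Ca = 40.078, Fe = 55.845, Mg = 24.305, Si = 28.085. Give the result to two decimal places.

First mineral: 191.988 g O in 419.207 g formula = 45.80 wt% O.
Second mineral: 383.976 g O in 946.398 g formula = 40.57 wt% O.
45.80% − 40.57% gives a difference of 5.23 percentage points.

5.23 percentage points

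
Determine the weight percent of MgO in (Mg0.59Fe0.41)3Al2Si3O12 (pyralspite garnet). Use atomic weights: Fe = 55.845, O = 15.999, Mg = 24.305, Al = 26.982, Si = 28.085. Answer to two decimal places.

Formula mass = 441.916 g/mol.
1.77 Mg → 1.7700 mol MgO per formula unit; M(MgO) = 40.304, so MgO mass = 71.338 g.
71.338/441.916 × 100 = 16.14 wt%.

16.14 wt%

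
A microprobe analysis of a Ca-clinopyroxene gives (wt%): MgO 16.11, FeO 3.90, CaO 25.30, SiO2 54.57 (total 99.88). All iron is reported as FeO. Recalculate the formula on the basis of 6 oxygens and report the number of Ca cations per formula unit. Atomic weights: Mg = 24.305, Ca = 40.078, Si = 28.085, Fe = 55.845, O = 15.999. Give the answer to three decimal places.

MgO (M=40.304): mol = 0.39971; Mg = 0.39971, O = 0.39971.
FeO (M=71.844): mol = 0.05428; Fe = 0.05428, O = 0.05428.
CaO (M=56.077): mol = 0.45117; Ca = 0.45117, O = 0.45117.
SiO2 (M=60.083): mol = 0.90824; Si = 0.90824, O = 1.81648.
ΣO = 2.72164; factor = 6/ΣO = 2.20455.
Ca apfu = 0.45117 × 2.20455 = 0.995.

0.995 Ca apfu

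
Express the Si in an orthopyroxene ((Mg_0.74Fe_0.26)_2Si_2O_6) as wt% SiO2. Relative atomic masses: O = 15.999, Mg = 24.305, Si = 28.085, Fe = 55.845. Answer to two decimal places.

55.33 wt%

M((Mg_0.74Fe_0.26)_2Si_2O_6) = 217.175 g/mol; M(SiO2) = 60.083 g/mol.
Moles SiO2 per formula unit = 2 Si ÷ 1 = 2.0000.
SiO2 fraction = (2.0000 × 60.083) / 217.175 = 120.166/217.175 = 0.5533.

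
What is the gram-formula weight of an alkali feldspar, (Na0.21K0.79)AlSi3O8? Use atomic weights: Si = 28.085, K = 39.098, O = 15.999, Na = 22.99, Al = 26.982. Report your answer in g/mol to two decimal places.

274.94 g/mol

M = 0.21·22.99 + 0.79·39.098 + 1·26.982 + 3·28.085 + 8·15.999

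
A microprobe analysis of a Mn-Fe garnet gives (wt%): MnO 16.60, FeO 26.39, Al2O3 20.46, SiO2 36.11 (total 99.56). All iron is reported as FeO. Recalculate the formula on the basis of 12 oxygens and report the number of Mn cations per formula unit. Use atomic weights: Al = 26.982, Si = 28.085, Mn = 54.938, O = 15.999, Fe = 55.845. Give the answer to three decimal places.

MnO (M=70.937): mol = 0.23401; Mn = 0.23401, O = 0.23401.
FeO (M=71.844): mol = 0.36732; Fe = 0.36732, O = 0.36732.
Al2O3 (M=101.961): mol = 0.20066; Al = 0.40132, O = 0.60198.
SiO2 (M=60.083): mol = 0.60100; Si = 0.60100, O = 1.20200.
ΣO = 2.40531; factor = 12/ΣO = 4.98896.
Mn apfu = 0.23401 × 4.98896 = 1.167.

1.167 Mn apfu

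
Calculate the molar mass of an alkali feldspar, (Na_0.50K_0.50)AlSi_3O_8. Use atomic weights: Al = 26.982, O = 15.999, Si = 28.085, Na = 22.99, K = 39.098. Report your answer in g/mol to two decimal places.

270.27 g/mol

Na: 0.50 × 22.99 = 11.4950
K: 0.50 × 39.098 = 19.5490
Al: 1 × 26.982 = 26.9820
Si: 3 × 28.085 = 84.2550
O: 8 × 15.999 = 127.9920
Summing the contributions gives the formula mass.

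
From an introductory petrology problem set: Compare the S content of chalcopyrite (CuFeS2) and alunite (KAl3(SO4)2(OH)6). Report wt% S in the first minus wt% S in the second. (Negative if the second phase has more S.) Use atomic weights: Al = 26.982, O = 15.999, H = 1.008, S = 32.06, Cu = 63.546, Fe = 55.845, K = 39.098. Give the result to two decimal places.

M(CuFeS2) = 183.511 g/mol, so wt% S = 64.120/183.511 × 100 = 34.94%.
M(KAl3(SO4)2(OH)6) = 414.198 g/mol, so wt% S = 64.120/414.198 × 100 = 15.48%.
34.94 − 15.48 = 19.46 pp.

19.46 percentage points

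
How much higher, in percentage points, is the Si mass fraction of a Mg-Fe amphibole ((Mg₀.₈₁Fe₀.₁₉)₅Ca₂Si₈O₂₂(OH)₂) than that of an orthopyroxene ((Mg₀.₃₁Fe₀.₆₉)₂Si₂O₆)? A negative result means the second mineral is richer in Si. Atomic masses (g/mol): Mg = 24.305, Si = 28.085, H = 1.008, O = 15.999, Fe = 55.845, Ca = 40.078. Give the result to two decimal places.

M((Mg₀.₈₁Fe₀.₁₉)₅Ca₂Si₈O₂₂(OH)₂) = 842.316 g/mol, so wt% Si = 224.680/842.316 × 100 = 26.67%.
M((Mg₀.₃₁Fe₀.₆₉)₂Si₂O₆) = 244.299 g/mol, so wt% Si = 56.170/244.299 × 100 = 22.99%.
26.67 − 22.99 = 3.68 pp.

3.68 percentage points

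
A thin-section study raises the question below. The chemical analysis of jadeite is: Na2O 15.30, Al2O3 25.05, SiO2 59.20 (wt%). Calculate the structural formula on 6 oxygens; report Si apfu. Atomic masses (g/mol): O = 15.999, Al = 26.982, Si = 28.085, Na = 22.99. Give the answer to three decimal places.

2.001 Si apfu

Na2O: 15.30/61.979 = 0.24686 mol → 0.49372 mol Na, 0.24686 mol O.
Al2O3: 25.05/101.961 = 0.24568 mol → 0.49136 mol Al, 0.73704 mol O.
SiO2: 59.20/60.083 = 0.98530 mol → 0.98530 mol Si, 1.97060 mol O.
Total oxygen = 2.95450 mol. Normalization factor = 6/2.95450 = 2.03080.
Si per 6 O = 0.98530 × 2.03080 = 2.001.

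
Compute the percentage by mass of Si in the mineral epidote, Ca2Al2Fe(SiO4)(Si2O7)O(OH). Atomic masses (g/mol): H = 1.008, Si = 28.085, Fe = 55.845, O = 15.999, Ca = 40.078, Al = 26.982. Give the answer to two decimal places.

17.44 wt%

Molar mass of Ca2Al2Fe(SiO4)(Si2O7)O(OH): 2·40.078 + 2·26.982 + 1·55.845 + 3·28.085 + 13·15.999 + 1·1.008 = 483.215 g/mol.
Mass of Si per formula unit: 3 × 28.085 = 84.255 g.
Weight fraction Si = 84.255 / 483.215 = 0.1744.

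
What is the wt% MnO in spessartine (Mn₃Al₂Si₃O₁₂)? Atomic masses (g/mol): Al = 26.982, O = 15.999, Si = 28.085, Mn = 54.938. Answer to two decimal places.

M(Mn₃Al₂Si₃O₁₂) = 495.021 g/mol; M(MnO) = 70.937 g/mol.
Moles MnO per formula unit = 3 Mn ÷ 1 = 3.0000.
MnO fraction = (3.0000 × 70.937) / 495.021 = 212.811/495.021 = 0.4299.

42.99 wt%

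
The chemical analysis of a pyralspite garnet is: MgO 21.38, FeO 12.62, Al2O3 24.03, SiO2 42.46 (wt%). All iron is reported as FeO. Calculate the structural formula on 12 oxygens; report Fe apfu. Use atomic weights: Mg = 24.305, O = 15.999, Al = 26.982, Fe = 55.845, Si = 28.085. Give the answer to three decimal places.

0.746 Fe apfu

MgO (M=40.304): mol = 0.53047; Mg = 0.53047, O = 0.53047.
FeO (M=71.844): mol = 0.17566; Fe = 0.17566, O = 0.17566.
Al2O3 (M=101.961): mol = 0.23568; Al = 0.47136, O = 0.70704.
SiO2 (M=60.083): mol = 0.70669; Si = 0.70669, O = 1.41338.
ΣO = 2.82655; factor = 12/ΣO = 4.24546.
Fe apfu = 0.17566 × 4.24546 = 0.746.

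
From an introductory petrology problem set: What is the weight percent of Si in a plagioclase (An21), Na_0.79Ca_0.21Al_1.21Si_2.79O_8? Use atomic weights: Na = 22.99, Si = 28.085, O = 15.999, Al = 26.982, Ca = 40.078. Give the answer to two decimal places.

M(Na_0.79Ca_0.21Al_1.21Si_2.79O_8) = 265.576 g/mol.
Si contributes 2.79 × 28.085 = 78.357 g per mole.
78.357/265.576 = 0.2950 → 29.50%.

29.50 wt%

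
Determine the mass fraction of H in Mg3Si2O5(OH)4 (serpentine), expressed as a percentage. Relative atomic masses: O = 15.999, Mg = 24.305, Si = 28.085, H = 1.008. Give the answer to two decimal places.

Molar mass of Mg3Si2O5(OH)4: 3·24.305 + 2·28.085 + 9·15.999 + 4·1.008 = 277.108 g/mol.
Mass of H per formula unit: 4 × 1.008 = 4.032 g.
Weight fraction H = 4.032 / 277.108 = 0.0146.

1.46 weight percent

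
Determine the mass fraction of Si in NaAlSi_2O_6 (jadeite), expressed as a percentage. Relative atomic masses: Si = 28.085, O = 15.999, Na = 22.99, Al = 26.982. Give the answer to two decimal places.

27.79 weight percent

Molar mass of NaAlSi_2O_6: 1·22.99 + 1·26.982 + 2·28.085 + 6·15.999 = 202.136 g/mol.
Mass of Si per formula unit: 2 × 28.085 = 56.170 g.
Weight fraction Si = 56.170 / 202.136 = 0.2779.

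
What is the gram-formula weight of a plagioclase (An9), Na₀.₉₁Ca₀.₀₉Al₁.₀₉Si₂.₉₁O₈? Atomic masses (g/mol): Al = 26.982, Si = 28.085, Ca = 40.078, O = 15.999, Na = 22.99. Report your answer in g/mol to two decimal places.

263.66 g/mol

M = 0.91*22.99 + 0.09*40.078 + 1.09*26.982 + 2.91*28.085 + 8*15.999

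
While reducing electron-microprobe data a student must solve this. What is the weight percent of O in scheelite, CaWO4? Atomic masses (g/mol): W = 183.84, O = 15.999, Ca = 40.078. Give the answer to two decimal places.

M(CaWO4) = 287.914 g/mol.
O contributes 4 × 15.999 = 63.996 g per mole.
63.996/287.914 = 0.2223 → 22.23%.

22.23 wt%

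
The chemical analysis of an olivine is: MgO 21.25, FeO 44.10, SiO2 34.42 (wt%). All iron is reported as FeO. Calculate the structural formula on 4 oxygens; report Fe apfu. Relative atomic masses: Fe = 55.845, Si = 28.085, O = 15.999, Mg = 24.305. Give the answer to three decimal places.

21.25 wt% MgO ÷ 40.304 g/mol = 0.52724 mol, giving 0.52724 Mg and 0.52724 O.
44.10 wt% FeO ÷ 71.844 g/mol = 0.61383 mol, giving 0.61383 Fe and 0.61383 O.
34.42 wt% SiO2 ÷ 60.083 g/mol = 0.57287 mol, giving 0.57287 Si and 1.14574 O.
Oxygen sums to 2.28681; scaling by 4/2.28681 = 1.74916 puts the formula on 4 O.
Fe: 0.61383 × 1.74916 = 1.074 atoms per formula unit.

1.074 Fe apfu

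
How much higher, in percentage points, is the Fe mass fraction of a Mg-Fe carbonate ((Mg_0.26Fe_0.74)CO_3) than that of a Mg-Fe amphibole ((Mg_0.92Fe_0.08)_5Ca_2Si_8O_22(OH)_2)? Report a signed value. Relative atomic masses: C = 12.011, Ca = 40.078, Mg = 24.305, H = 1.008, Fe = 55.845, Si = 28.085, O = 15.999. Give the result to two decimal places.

First mineral: 41.325 g Fe in 107.653 g formula = 38.39 wt% Fe.
Second mineral: 22.338 g Fe in 824.969 g formula = 2.71 wt% Fe.
38.39% − 2.71% gives a difference of 35.68 percentage points.

35.68 percentage points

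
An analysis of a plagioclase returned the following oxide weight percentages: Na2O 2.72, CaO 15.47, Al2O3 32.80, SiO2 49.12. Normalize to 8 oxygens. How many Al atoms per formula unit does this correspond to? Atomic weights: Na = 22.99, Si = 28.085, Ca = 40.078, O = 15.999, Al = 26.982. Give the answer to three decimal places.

Na2O: 2.72/61.979 = 0.04389 mol → 0.08778 mol Na, 0.04389 mol O.
CaO: 15.47/56.077 = 0.27587 mol → 0.27587 mol Ca, 0.27587 mol O.
Al2O3: 32.80/101.961 = 0.32169 mol → 0.64338 mol Al, 0.96507 mol O.
SiO2: 49.12/60.083 = 0.81754 mol → 0.81754 mol Si, 1.63508 mol O.
Total oxygen = 2.91991 mol. Normalization factor = 8/2.91991 = 2.73981.
Al per 8 O = 0.64338 × 2.73981 = 1.763.

1.763 Al apfu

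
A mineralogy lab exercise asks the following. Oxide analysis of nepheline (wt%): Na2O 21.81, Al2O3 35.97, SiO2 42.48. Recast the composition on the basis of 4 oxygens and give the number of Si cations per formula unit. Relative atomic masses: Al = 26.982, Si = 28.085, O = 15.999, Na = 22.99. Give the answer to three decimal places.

1.001 Si apfu

Na2O (M=61.979): mol = 0.35189; Na = 0.70378, O = 0.35189.
Al2O3 (M=101.961): mol = 0.35278; Al = 0.70556, O = 1.05834.
SiO2 (M=60.083): mol = 0.70702; Si = 0.70702, O = 1.41404.
ΣO = 2.82427; factor = 4/ΣO = 1.41630.
Si apfu = 0.70702 × 1.41630 = 1.001.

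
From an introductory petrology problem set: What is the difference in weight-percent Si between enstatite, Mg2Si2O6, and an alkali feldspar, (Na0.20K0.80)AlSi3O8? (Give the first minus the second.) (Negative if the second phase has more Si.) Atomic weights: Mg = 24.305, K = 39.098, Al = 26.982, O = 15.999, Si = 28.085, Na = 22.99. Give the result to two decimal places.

-2.65 percentage points

First mineral: 56.170 g Si in 200.774 g formula = 27.98 wt% Si.
Second mineral: 84.255 g Si in 275.105 g formula = 30.63 wt% Si.
27.98% − 30.63% gives a difference of -2.65 percentage points.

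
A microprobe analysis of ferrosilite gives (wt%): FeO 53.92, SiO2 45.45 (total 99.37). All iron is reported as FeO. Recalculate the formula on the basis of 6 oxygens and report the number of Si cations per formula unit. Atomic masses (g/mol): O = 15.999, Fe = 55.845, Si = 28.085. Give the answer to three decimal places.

53.92 wt% FeO ÷ 71.844 g/mol = 0.75052 mol, giving 0.75052 Fe and 0.75052 O.
45.45 wt% SiO2 ÷ 60.083 g/mol = 0.75645 mol, giving 0.75645 Si and 1.51290 O.
Oxygen sums to 2.26342; scaling by 6/2.26342 = 2.65086 puts the formula on 6 O.
Si: 0.75645 × 2.65086 = 2.005 atoms per formula unit.

2.005 Si apfu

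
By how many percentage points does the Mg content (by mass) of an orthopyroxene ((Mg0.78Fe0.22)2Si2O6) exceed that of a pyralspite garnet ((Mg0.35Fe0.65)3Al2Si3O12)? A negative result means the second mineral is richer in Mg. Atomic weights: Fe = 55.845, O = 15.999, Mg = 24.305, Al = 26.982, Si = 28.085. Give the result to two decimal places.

M((Mg0.78Fe0.22)2Si2O6) = 214.652 g/mol, so wt% Mg = 37.916/214.652 × 100 = 17.66%.
M((Mg0.35Fe0.65)3Al2Si3O12) = 464.625 g/mol, so wt% Mg = 25.520/464.625 × 100 = 5.49%.
17.66 − 5.49 = 12.17 pp.

12.17 percentage points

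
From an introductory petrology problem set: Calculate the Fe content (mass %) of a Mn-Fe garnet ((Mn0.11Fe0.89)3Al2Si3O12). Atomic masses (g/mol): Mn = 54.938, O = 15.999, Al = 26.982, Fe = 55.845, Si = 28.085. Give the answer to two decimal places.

M((Mn0.11Fe0.89)3Al2Si3O12) = 497.443 g/mol.
Fe contributes 2.67 × 55.845 = 149.106 g per mole.
149.106/497.443 = 0.2997 → 29.97%.

29.97 mass %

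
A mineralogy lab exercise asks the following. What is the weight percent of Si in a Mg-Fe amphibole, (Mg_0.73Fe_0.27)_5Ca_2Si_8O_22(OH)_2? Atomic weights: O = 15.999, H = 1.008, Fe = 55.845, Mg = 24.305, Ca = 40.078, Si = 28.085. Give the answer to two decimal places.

26.28 wt%

M((Mg_0.73Fe_0.27)_5Ca_2Si_8O_22(OH)_2) = 854.932 g/mol.
Si contributes 8 × 28.085 = 224.680 g per mole.
224.680/854.932 = 0.2628 → 26.28%.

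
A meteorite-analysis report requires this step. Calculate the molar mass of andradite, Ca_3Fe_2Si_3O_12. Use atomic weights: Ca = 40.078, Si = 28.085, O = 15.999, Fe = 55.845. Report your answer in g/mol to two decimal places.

508.17 g/mol

M = 3×40.078 + 2×55.845 + 3×28.085 + 12×15.999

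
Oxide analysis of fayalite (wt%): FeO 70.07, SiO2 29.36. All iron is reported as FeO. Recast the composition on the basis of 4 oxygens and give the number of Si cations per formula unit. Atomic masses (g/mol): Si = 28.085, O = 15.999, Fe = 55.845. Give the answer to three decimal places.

1.001 Si apfu

FeO: 70.07/71.844 = 0.97531 mol → 0.97531 mol Fe, 0.97531 mol O.
SiO2: 29.36/60.083 = 0.48866 mol → 0.48866 mol Si, 0.97732 mol O.
Total oxygen = 1.95263 mol. Normalization factor = 4/1.95263 = 2.04852.
Si per 4 O = 0.48866 × 2.04852 = 1.001.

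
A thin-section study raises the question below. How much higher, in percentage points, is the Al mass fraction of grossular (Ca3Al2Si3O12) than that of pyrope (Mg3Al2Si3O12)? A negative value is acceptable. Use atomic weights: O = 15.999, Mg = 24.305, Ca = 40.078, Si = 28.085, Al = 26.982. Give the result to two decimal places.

-1.41 percentage points

First mineral: 53.964 g Al in 450.441 g formula = 11.98 wt% Al.
Second mineral: 53.964 g Al in 403.122 g formula = 13.39 wt% Al.
11.98% − 13.39% gives a difference of -1.41 percentage points.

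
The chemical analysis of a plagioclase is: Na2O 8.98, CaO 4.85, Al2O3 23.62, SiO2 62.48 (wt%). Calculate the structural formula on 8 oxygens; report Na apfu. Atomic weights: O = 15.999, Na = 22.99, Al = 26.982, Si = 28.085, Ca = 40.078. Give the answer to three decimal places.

0.771 Na apfu

8.98 wt% Na2O ÷ 61.979 g/mol = 0.14489 mol, giving 0.28978 Na and 0.14489 O.
4.85 wt% CaO ÷ 56.077 g/mol = 0.08649 mol, giving 0.08649 Ca and 0.08649 O.
23.62 wt% Al2O3 ÷ 101.961 g/mol = 0.23166 mol, giving 0.46332 Al and 0.69498 O.
62.48 wt% SiO2 ÷ 60.083 g/mol = 1.03989 mol, giving 1.03989 Si and 2.07978 O.
Oxygen sums to 3.00614; scaling by 8/3.00614 = 2.66122 puts the formula on 8 O.
Na: 0.28978 × 2.66122 = 0.771 atoms per formula unit.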